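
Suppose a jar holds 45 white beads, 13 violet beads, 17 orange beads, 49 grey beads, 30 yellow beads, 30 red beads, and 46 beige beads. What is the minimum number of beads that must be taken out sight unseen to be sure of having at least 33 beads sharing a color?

In the worst case we take at most 32 of each color, but all 13 violet, all 17 orange, all 30 yellow, and all 30 red (fewer than 32), giving 32 + 13 + 17 + 32 + 30 + 30 + 32 = 186.
One more bead then forces some color to 33, so 186 + 1 = 187.

187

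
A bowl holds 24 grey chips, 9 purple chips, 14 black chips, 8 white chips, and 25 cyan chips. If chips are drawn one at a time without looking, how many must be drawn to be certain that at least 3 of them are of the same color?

11

The worst case takes 2 chips of each color without reaching 3 of any: 5 × 2 = 10.
The next chip must bring some color to 3, so 10 + 1 = 11.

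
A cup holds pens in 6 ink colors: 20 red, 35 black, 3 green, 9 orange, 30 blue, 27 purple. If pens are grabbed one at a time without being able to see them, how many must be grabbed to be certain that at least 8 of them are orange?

123

The worst case draws every non-orange pen first: 20 + 35 + 3 + 30 + 27 = 115.
The next 8 draws are then forced to be orange, giving 115 + 8 = 123.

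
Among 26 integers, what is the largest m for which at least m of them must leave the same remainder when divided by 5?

6

The 26 integers fall into 5 residue classes modulo 5.
If each of the 5 residue classes modulo 5 held at most 5, the total would be at most 5 × 5 = 25 < 26, a contradiction.
So at least one holds ⌈26/5⌉ = 6.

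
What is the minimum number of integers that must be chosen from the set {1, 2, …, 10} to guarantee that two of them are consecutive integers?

6

Partition {1, …, 10} into 5 pairs: {1,2}, {3,4}, …, {9,10}.
Choosing 5 integers — say the 5 even numbers 2, 4, …, 10 — takes one from each pair and avoids the property.
Choosing 6 forces two into the same pair by pigeonhole, and those are consecutive. So 6.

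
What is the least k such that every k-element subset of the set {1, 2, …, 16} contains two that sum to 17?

Partition {1, …, 16} into 8 pairs: {1,16}, {2,15}, …, {8,9}.
Choosing 8 integers — say the integers 1 through 8 — takes one from each pair and avoids the property.
Choosing 9 forces two into the same pair by pigeonhole, and those sum to 17. So 9.

9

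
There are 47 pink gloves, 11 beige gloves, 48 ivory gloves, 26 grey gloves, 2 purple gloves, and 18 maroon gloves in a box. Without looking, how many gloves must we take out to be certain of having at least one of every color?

The hardest color to obtain is purple: we could draw every other glove first — 152 − 2 = 150 gloves — without a single purple one.
The next draw must be purple, so 150 + 1 = 151.

151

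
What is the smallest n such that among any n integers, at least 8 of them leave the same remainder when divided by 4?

29

There are 4 residue classes modulo 4 acting as pigeonholes.
With 4 × 7 = 28 integers we could place exactly 7 in each, with no class reaching 8.
One more forces some class to hold 8, so 28 + 1 = 29.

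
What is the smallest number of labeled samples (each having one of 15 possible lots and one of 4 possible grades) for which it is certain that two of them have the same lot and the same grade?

There are 15 × 4 = 60 (lot, grade) combinations acting as pigeonholes.
With 60 labeled samples we could place one in each, avoiding any repeat.
One more forces some (lot, grade) pair to hold 2, so 60 + 1 = 61.

61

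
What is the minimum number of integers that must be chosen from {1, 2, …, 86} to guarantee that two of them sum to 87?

44

Partition {1, …, 86} into 43 pairs: {1,86}, {2,85}, …, {43,44}.
Choosing 43 integers — say the integers 1 through 43 — takes one from each pair and avoids the property.
Choosing 44 forces two into the same pair by pigeonhole, and those sum to 87. So 44.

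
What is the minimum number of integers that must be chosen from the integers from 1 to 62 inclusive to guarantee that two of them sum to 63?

32

Partition {1, …, 62} into 31 pairs: {1,62}, {2,61}, …, {31,32}.
Choosing 31 integers — say the integers 1 through 31 — takes one from each pair and avoids the property.
Choosing 32 forces two into the same pair by pigeonhole, and those sum to 63. So 32.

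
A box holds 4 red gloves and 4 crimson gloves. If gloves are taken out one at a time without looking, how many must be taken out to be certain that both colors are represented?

The hardest color to obtain is red: we could draw every other glove first — 8 − 4 = 4 gloves — without a single red one.
The next draw must be red, so 4 + 1 = 5.

5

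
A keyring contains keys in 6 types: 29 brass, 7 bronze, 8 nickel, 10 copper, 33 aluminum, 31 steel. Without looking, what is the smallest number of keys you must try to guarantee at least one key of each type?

112

The hardest type to obtain is bronze: we could draw every other key first — 118 − 7 = 111 keys — without a single bronze one.
The next draw must be bronze, so 111 + 1 = 112.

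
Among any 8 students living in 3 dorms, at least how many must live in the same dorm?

3

The 8 students fall into 3 dorms.
If each of the 3 dorms held at most 2, the total would be at most 3 × 2 = 6 < 8, a contradiction.
So at least one holds ⌈8/3⌉ = 3.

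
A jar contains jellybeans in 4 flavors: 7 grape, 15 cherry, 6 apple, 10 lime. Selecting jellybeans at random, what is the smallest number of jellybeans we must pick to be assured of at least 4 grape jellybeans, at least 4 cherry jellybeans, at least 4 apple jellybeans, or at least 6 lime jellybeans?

The worst case stops just short of every target: 3 grape, 3 cherry, 3 apple, 5 lime — 3 + 3 + 3 + 5 = 14 jellybeans.
One more jellybean must push some flavor to its target, so 14 + 1 = 15.

15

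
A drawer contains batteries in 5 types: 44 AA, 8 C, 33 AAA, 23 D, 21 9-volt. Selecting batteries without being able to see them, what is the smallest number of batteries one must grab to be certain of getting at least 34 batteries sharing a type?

In the worst case we take at most 33 of each type, but all 8 C, all 23 D, and all 21 9-volt (fewer than 33), giving 33 + 8 + 33 + 23 + 21 = 118.
One more battery then forces some type to 34, so 118 + 1 = 119.

119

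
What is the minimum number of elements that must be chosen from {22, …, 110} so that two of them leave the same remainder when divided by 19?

20

Use the pigeonhole principle on residue classes: group the integers by remainder mod 19; there are 19 residue classes, each nonempty in this range.
Choosing one from each class (19 integers) avoids any shared remainder.
One more choice must repeat a class, so two differ by a multiple of 19. Hence 19 + 1 = 20.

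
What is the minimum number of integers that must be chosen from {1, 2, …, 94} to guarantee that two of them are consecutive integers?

Partition {1, …, 94} into 47 pairs: {1,2}, {3,4}, …, {93,94}.
Choosing 47 integers — say the 47 even numbers 2, 4, …, 94 — takes one from each pair and avoids the property.
Choosing 48 forces two into the same pair by pigeonhole, and those are consecutive. So 48.

48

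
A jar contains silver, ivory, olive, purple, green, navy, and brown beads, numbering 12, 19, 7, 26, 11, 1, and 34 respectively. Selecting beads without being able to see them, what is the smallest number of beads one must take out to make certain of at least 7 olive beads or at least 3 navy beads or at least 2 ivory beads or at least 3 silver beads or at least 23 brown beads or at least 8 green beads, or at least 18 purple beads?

The worst case stops just short of every target: 2 silver, 1 ivory, 6 olive, 17 purple, 7 green, all 1 navy, 22 brown — 2 + 1 + 6 + 17 + 7 + 1 + 22 = 56 beads.
One more bead must push some color to its target, so 56 + 1 = 57.

57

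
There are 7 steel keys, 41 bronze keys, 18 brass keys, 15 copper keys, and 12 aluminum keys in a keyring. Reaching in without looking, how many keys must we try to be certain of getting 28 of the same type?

80

Treat the 5 types as pigeonholes.
In the worst case we take at most 27 of each type, but all 7 steel, all 18 brass, all 15 copper, and all 12 aluminum (fewer than 27), giving 7 + 27 + 18 + 15 + 12 = 79.
One more key then forces some type to 28, so 79 + 1 = 80.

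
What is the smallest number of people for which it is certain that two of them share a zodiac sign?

There are 12 zodiac signs acting as pigeonholes.
With 12 people we could place one in each, avoiding any repeat.
One more forces some class to hold 2, so 12 + 1 = 13.

13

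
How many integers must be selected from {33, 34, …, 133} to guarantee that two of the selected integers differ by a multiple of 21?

22

Group the integers by remainder mod 21; there are 21 residue classes, each nonempty in this range.
Choosing one from each class (21 integers) avoids any shared remainder.
One more choice must repeat a class, so two differ by a multiple of 21. Hence 21 + 1 = 22.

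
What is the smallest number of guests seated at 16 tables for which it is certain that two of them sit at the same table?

17

There are 16 tables acting as pigeonholes.
With 16 guests we could place one in each, avoiding any repeat.
One more forces some class to hold 2, so 16 + 1 = 17.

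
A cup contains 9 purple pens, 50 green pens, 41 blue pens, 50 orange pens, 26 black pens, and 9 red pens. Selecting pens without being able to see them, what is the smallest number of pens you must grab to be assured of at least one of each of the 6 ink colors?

The hardest ink color to obtain is purple: we could draw every other pen first — 185 − 9 = 176 pens — without a single purple one.
The next draw must be purple, so 176 + 1 = 177.

177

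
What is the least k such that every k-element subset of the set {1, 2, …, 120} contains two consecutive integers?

Partition {1, …, 120} into 60 pairs: {1,2}, {3,4}, …, {119,120}.
Choosing 60 integers — say the 60 even numbers 2, 4, …, 120 — takes one from each pair and avoids the property.
Choosing 61 forces two into the same pair by pigeonhole, and those are consecutive. So 61.

61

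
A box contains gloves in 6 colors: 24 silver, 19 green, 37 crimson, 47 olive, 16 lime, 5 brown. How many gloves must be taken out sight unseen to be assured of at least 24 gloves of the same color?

110

Treat the 6 colors as pigeonholes.
In the worst case we take at most 23 of each color, but all 19 green, all 16 lime, and all 5 brown (fewer than 23), giving 23 + 19 + 23 + 23 + 16 + 5 = 109.
One more glove then forces some color to 24, so 109 + 1 = 110.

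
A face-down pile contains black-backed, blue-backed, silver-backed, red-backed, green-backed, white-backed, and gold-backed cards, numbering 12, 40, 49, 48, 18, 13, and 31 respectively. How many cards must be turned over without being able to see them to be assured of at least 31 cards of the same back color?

Treat the 7 back colors as pigeonholes.
In the worst case we take at most 30 of each back color, but all 12 black-backed, all 18 green-backed, and all 13 white-backed (fewer than 30), giving 12 + 30 + 30 + 30 + 18 + 13 + 30 = 163.
One more card then forces some back color to 31, so 163 + 1 = 164.

164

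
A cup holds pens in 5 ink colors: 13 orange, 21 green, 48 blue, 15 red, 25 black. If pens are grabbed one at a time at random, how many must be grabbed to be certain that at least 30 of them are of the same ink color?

In the worst case we take at most 29 of each ink color, but all 13 orange, all 21 green, all 15 red, and all 25 black (fewer than 29), giving 13 + 21 + 29 + 15 + 25 = 103.
One more pen then forces some ink color to 30, so 103 + 1 = 104.

104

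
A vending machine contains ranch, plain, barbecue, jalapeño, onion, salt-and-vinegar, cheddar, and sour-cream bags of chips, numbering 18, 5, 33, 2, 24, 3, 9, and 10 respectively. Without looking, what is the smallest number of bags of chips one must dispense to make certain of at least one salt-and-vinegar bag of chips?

102

The worst case draws every non-salt-and-vinegar bag of chips first: 18 + 5 + 33 + 2 + 24 + 9 + 10 = 101.
The next draw is then forced to be salt-and-vinegar, giving 101 + 1 = 102.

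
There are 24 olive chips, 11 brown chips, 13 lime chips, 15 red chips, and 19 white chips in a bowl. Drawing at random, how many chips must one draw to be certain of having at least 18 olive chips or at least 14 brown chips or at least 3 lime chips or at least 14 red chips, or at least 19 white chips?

62

Each of the 5 colors has its own threshold; avoid all of them simultaneously.
The worst case stops just short of every target: 17 olive, all 11 brown, 2 lime, 13 red, 18 white — 17 + 11 + 2 + 13 + 18 = 61 chips.
One more chip must push some color to its target, so 61 + 1 = 62.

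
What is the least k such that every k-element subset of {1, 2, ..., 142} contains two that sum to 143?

72

Partition {1, …, 142} into 71 pairs: {1,142}, {2,141}, …, {71,72}.
Choosing 71 integers — say the integers 1 through 71 — takes one from each pair and avoids the property.
Choosing 72 forces two into the same pair by pigeonhole, and those sum to 143. So 72.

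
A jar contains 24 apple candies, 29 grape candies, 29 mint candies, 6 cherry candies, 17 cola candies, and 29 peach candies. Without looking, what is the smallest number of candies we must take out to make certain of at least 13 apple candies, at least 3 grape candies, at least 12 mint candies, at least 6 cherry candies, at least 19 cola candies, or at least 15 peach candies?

62

The worst case stops just short of every target: 12 apple, 2 grape, 11 mint, 5 cherry, all 17 cola, 14 peach — 12 + 2 + 11 + 5 + 17 + 14 = 61 candies.
One more candy must push some flavor to its target, so 61 + 1 = 62.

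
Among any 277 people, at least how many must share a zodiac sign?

The 277 people fall into 12 zodiac signs.
If each of the 12 zodiac signs held at most 23, the total would be at most 12 × 23 = 276 < 277, a contradiction.
So at least one holds ⌈277/12⌉ = 24.

24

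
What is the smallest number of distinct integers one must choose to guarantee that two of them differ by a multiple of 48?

49

Two integers differ by a multiple of 48 exactly when they share a remainder mod 48.
There are 48 residue classes mod 48, so 48 integers can all lie in distinct classes.
One more integer must repeat a residue, giving a difference divisible by 48. So n = 48 + 1 = 49.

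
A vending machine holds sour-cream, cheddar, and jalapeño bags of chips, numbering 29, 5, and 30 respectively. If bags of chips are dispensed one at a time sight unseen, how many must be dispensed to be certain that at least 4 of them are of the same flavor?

10

Treat the 3 flavors as pigeonholes.
The worst case takes 3 bags of chips of each flavor without reaching 4 of any: 3 × 3 = 9.
The next bag of chips must bring some flavor to 4, so 9 + 1 = 10.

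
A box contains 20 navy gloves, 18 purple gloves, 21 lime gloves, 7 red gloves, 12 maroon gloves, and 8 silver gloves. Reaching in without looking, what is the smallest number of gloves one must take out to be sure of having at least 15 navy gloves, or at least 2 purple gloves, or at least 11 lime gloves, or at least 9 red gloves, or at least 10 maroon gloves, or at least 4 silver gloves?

The worst case stops just short of every target: 14 navy, 1 purple, 10 lime, all 7 red, 9 maroon, 3 silver — 14 + 1 + 10 + 7 + 9 + 3 = 44 gloves.
One more glove must push some color to its target, so 44 + 1 = 45.

45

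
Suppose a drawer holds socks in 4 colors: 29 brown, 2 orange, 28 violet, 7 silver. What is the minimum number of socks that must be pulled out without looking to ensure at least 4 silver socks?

The worst case draws every non-silver sock first: 29 + 2 + 28 = 59.
The next 4 draws are then forced to be silver, giving 59 + 4 = 63.

63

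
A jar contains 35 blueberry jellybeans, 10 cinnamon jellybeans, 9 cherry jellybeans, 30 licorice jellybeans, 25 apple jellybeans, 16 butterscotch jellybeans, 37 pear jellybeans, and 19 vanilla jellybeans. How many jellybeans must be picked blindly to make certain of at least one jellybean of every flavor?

173

The hardest flavor to obtain is cherry: we could draw every other jellybean first — 181 − 9 = 172 jellybeans — without a single cherry one.
The next draw must be cherry, so 172 + 1 = 173.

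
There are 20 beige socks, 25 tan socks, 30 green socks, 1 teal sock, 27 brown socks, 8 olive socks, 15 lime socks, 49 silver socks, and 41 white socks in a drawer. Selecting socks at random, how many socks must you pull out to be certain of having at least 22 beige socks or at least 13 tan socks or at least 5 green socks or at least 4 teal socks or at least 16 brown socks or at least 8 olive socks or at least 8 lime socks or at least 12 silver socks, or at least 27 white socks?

Each of the 9 colors has its own threshold; avoid all of them simultaneously.
The worst case stops just short of every target: all 20 beige, 12 tan, 4 green, all 1 teal, 15 brown, 7 olive, 7 lime, 11 silver, 26 white — 20 + 12 + 4 + 1 + 15 + 7 + 7 + 11 + 26 = 103 socks.
One more sock must push some color to its target, so 103 + 1 = 104.

104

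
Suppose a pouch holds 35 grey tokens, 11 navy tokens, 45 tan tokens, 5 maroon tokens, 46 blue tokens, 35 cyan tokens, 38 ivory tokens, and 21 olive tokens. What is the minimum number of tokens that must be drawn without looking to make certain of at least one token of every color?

The hardest color to obtain is maroon: we could draw every other token first — 236 − 5 = 231 tokens — without a single maroon one.
The next draw must be maroon, so 231 + 1 = 232.

232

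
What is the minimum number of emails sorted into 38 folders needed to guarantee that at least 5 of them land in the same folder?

There are 38 folders acting as pigeonholes.
With 38 × 4 = 152 emails we could place exactly 4 in each, with no class reaching 5.
One more forces some class to hold 5, so 152 + 1 = 153.

153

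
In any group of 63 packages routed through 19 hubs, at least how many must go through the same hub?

4

If each of the 19 hubs held at most 3, the total would be at most 19 × 3 = 57 < 63, a contradiction.
So at least one holds ⌈63/19⌉ = 4.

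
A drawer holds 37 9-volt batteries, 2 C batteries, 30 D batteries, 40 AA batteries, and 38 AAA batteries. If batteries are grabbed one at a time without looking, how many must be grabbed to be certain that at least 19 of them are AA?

To avoid AA batteries as long as possible, exhaust the other 4 types first.
The worst case draws every non-AA battery first: 37 + 2 + 30 + 38 = 107.
The next 19 draws are then forced to be AA, giving 107 + 19 = 126.

126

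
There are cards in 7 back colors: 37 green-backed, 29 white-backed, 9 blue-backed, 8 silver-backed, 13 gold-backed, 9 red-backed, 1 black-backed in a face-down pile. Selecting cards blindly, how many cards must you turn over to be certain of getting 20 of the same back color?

In the worst case we take at most 19 of each back color, but all 9 blue-backed, all 8 silver-backed, all 13 gold-backed, all 9 red-backed, and all 1 black-backed (fewer than 19), giving 19 + 19 + 9 + 8 + 13 + 9 + 1 = 78.
One more card then forces some back color to 20, so 78 + 1 = 79.

79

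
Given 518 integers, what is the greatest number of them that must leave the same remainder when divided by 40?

13

If each of the 40 residue classes modulo 40 held at most 12, the total would be at most 40 × 12 = 480 < 518, a contradiction.
So at least one holds ⌈518/40⌉ = 13.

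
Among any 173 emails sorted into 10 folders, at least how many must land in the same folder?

If each of the 10 folders held at most 17, the total would be at most 10 × 17 = 170 < 173, a contradiction.
So at least one holds ⌈173/10⌉ = 18.

18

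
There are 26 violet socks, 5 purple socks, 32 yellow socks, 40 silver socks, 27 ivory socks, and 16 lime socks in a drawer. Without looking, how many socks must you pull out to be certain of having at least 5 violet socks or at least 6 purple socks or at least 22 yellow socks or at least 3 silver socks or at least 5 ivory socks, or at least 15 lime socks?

51

Each of the 6 colors has its own threshold; avoid all of them simultaneously.
The worst case stops just short of every target: 4 violet, 5 purple, 21 yellow, 2 silver, 4 ivory, 14 lime — 4 + 5 + 21 + 2 + 4 + 14 = 50 socks.
One more sock must push some color to its target, so 50 + 1 = 51.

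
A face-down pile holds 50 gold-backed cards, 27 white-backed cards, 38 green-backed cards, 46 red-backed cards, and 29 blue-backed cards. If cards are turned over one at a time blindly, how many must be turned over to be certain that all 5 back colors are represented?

164

The hardest back color to obtain is white-backed: we could draw every other card first — 190 − 27 = 163 cards — without a single white-backed one.
The next draw must be white-backed, so 163 + 1 = 164.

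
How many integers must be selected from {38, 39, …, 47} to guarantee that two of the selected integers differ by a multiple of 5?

Use the pigeonhole principle on residue classes: group the integers by remainder mod 5; there are 5 residue classes, each nonempty in this range.
Choosing one from each class (5 integers) avoids any shared remainder.
One more choice must repeat a class, so two differ by a multiple of 5. Hence 5 + 1 = 6.

6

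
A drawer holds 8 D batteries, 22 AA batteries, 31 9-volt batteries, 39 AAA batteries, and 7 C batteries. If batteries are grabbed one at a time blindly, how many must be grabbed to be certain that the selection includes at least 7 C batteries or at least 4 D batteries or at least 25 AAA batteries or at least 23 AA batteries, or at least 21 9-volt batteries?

Each of the 5 types has its own threshold; avoid all of them simultaneously.
The worst case stops just short of every target: 3 D, 22 AA, 20 9-volt, 24 AAA, 6 C — 3 + 22 + 20 + 24 + 6 = 75 batteries.
One more battery must push some type to its target, so 75 + 1 = 76.

76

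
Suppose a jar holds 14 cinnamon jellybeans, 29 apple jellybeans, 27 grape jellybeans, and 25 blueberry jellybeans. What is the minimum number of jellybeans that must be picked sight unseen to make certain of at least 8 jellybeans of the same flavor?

29

The worst case takes 7 jellybeans of each flavor without reaching 8 of any: 4 × 7 = 28.
The next jellybean must bring some flavor to 8, so 28 + 1 = 29.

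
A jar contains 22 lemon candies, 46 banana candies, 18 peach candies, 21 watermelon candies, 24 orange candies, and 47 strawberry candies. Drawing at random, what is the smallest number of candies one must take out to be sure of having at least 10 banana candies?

To avoid banana candies as long as possible, exhaust the other 5 flavors first.
The worst case draws every non-banana candy first: 22 + 18 + 21 + 24 + 47 = 132.
The next 10 draws are then forced to be banana, giving 132 + 10 = 142.

142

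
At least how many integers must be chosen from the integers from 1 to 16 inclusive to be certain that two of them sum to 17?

Partition {1, …, 16} into 8 pairs: {1,16}, {2,15}, …, {8,9}.
Choosing 8 integers — say the integers 1 through 8 — takes one from each pair and avoids the property.
Choosing 9 forces two into the same pair by pigeonhole, and those sum to 17. So 9.

9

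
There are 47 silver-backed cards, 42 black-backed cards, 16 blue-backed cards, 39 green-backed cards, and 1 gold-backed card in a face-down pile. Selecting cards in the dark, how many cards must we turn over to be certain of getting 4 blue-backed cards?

To avoid blue-backed cards as long as possible, exhaust the other 4 back colors first.
The worst case draws every non-blue-backed card first: 47 + 42 + 39 + 1 = 129.
The next 4 draws are then forced to be blue-backed, giving 129 + 4 = 133.

133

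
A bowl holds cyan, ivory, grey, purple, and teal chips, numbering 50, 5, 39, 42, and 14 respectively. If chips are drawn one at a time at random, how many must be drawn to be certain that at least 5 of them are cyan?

105

The worst case draws every non-cyan chip first: 5 + 39 + 42 + 14 = 100.
The next 5 draws are then forced to be cyan, giving 100 + 5 = 105.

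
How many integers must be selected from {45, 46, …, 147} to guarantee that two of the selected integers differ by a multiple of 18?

19

Group the integers by remainder mod 18; there are 18 residue classes, each nonempty in this range.
Choosing one from each class (18 integers) avoids any shared remainder.
One more choice must repeat a class, so two differ by a multiple of 18. Hence 18 + 1 = 19.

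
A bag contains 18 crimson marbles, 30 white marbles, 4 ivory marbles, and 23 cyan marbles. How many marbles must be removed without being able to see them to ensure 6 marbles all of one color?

In the worst case we take at most 5 of each color, but all 4 ivory (fewer than 5), giving 5 + 5 + 4 + 5 = 19.
One more marble then forces some color to 6, so 19 + 1 = 20.

20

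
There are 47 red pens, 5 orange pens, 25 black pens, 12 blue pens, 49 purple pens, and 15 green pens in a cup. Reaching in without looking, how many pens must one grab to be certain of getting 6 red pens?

112

The worst case draws every non-red pen first: 5 + 25 + 12 + 49 + 15 = 106.
The next 6 draws are then forced to be red, giving 106 + 6 = 112.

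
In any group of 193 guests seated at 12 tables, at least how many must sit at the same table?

The 193 guests fall into 12 tables.
If each of the 12 tables held at most 16, the total would be at most 12 × 16 = 192 < 193, a contradiction.
So at least one holds ⌈193/12⌉ = 17.

17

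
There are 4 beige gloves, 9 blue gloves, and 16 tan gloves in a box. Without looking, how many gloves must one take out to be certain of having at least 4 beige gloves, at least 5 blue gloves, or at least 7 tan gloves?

14

The worst case stops just short of every target: 3 beige, 4 blue, 6 tan — 3 + 4 + 6 = 13 gloves.
One more glove must push some color to its target, so 13 + 1 = 14.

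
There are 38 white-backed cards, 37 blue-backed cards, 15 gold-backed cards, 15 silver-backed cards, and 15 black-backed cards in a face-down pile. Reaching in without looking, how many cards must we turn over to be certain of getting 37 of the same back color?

Treat the 5 back colors as pigeonholes.
In the worst case we take at most 36 of each back color, but all 15 gold-backed, all 15 silver-backed, and all 15 black-backed (fewer than 36), giving 36 + 36 + 15 + 15 + 15 = 117.
One more card then forces some back color to 37, so 117 + 1 = 118.

118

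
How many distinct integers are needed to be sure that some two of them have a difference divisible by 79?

80

Use the pigeonhole principle on residue classes: two integers differ by a multiple of 79 exactly when they share a remainder mod 79.
There are 79 residue classes mod 79, so 79 integers can all lie in distinct classes.
One more integer must repeat a residue, giving a difference divisible by 79. So n = 79 + 1 = 80.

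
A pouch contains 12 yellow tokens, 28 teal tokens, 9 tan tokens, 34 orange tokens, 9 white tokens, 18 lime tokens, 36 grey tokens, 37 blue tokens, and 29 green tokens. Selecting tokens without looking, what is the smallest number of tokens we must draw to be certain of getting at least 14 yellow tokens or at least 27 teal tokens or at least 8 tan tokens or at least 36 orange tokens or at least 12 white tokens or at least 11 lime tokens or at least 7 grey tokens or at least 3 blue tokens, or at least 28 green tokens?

Each of the 9 colors has its own threshold; avoid all of them simultaneously.
The worst case stops just short of every target: all 12 yellow, 26 teal, 7 tan, all 34 orange, all 9 white, 10 lime, 6 grey, 2 blue, 27 green — 12 + 26 + 7 + 34 + 9 + 10 + 6 + 2 + 27 = 133 tokens.
One more token must push some color to its target, so 133 + 1 = 134.

134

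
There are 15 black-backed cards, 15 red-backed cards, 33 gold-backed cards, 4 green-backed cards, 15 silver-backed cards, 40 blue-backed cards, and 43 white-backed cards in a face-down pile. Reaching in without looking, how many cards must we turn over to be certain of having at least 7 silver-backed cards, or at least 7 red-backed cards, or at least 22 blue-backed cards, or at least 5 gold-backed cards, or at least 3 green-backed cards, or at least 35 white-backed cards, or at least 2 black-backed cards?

75

Each of the 7 back colors has its own threshold; avoid all of them simultaneously.
The worst case stops just short of every target: 1 black-backed, 6 red-backed, 4 gold-backed, 2 green-backed, 6 silver-backed, 21 blue-backed, 34 white-backed — 1 + 6 + 4 + 2 + 6 + 21 + 34 = 74 cards.
One more card must push some back color to its target, so 74 + 1 = 75.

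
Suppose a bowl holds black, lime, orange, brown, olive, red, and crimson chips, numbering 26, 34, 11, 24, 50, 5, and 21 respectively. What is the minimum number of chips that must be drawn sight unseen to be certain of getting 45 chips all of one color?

166

Treat the 7 colors as pigeonholes.
In the worst case we take at most 44 of each color, but all 26 black, all 34 lime, all 11 orange, all 24 brown, all 5 red, and all 21 crimson (fewer than 44), giving 26 + 34 + 11 + 24 + 44 + 5 + 21 = 165.
One more chip then forces some color to 45, so 165 + 1 = 166.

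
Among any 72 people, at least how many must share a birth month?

There are 12 months of the year, which serve as the pigeonholes.
If each of the 12 months of the year held at most 5, the total would be at most 12 × 5 = 60 < 72, a contradiction.
So at least one holds ⌈72/12⌉ = 6.

6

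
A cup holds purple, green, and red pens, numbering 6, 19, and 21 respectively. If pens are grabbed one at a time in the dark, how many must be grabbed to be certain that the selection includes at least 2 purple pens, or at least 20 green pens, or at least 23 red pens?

42

Each of the 3 ink colors has its own threshold; avoid all of them simultaneously.
The worst case stops just short of every target: 1 purple, 19 green, all 21 red — 1 + 19 + 21 = 41 pens.
One more pen must push some ink color to its target, so 41 + 1 = 42.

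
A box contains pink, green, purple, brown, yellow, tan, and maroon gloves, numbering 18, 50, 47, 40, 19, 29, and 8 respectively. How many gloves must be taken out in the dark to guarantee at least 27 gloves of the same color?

150

In the worst case we take at most 26 of each color, but all 18 pink, all 19 yellow, and all 8 maroon (fewer than 26), giving 18 + 26 + 26 + 26 + 19 + 26 + 8 = 149.
One more glove then forces some color to 27, so 149 + 1 = 150.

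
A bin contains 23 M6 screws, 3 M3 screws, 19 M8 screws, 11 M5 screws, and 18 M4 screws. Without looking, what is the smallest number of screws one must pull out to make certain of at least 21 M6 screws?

72

The worst case draws every non-M6 screw first: 3 + 19 + 11 + 18 = 51.
The next 21 draws are then forced to be M6, giving 51 + 21 = 72.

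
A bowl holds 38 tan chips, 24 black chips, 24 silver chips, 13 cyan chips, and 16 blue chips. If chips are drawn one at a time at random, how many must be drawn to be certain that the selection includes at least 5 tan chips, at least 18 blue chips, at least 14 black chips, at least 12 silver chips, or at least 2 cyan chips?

46

The worst case stops just short of every target: 4 tan, 13 black, 11 silver, 1 cyan, all 16 blue — 4 + 13 + 11 + 1 + 16 = 45 chips.
One more chip must push some color to its target, so 45 + 1 = 46.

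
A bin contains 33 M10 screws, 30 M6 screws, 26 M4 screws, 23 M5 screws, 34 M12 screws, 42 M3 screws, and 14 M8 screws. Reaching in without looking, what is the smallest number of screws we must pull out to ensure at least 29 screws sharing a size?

176

Treat the 7 sizes as pigeonholes.
In the worst case we take at most 28 of each size, but all 26 M4, all 23 M5, and all 14 M8 (fewer than 28), giving 28 + 28 + 26 + 23 + 28 + 28 + 14 = 175.
One more screw then forces some size to 29, so 175 + 1 = 176.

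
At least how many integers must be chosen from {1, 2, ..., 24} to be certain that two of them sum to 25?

Partition {1, …, 24} into 12 pairs: {1,24}, {2,23}, …, {12,13}.
Choosing 12 integers — say the integers 1 through 12 — takes one from each pair and avoids the property.
Choosing 13 forces two into the same pair by pigeonhole, and those sum to 25. So 13.

13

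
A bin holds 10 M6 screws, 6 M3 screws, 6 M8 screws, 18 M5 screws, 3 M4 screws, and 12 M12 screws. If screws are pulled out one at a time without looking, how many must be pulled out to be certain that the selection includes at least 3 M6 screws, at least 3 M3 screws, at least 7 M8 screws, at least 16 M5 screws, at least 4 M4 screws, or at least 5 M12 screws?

33

The worst case stops just short of every target: 2 M6, 2 M3, 6 M8, 15 M5, 3 M4, 4 M12 — 2 + 2 + 6 + 15 + 3 + 4 = 32 screws.
One more screw must push some size to its target, so 32 + 1 = 33.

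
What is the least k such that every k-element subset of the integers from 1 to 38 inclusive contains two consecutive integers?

Partition {1, …, 38} into 19 pairs: {1,2}, {3,4}, …, {37,38}.
Choosing 19 integers — say the 19 even numbers 2, 4, …, 38 — takes one from each pair and avoids the property.
Choosing 20 forces two into the same pair by pigeonhole, and those are consecutive. So 20.

20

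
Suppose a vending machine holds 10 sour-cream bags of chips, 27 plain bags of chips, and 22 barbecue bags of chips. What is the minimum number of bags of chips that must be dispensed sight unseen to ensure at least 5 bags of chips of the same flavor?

The worst case takes 4 bags of chips of each flavor without reaching 5 of any: 3 × 4 = 12.
The next bag of chips must bring some flavor to 5, so 12 + 1 = 13.

13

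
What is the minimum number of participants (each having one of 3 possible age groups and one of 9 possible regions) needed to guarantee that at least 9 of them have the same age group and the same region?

There are 3 × 9 = 27 (age group, region) combinations acting as pigeonholes.
With 27 × 8 = 216 participants we could place exactly 8 in each, with no (age group, region) pair reaching 9.
One more forces some (age group, region) pair to hold 9, so 216 + 1 = 217.

217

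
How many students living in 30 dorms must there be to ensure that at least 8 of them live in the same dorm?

There are 30 dorms acting as pigeonholes.
With 30 × 7 = 210 students we could place exactly 7 in each, with no class reaching 8.
One more forces some class to hold 8, so 210 + 1 = 211.

211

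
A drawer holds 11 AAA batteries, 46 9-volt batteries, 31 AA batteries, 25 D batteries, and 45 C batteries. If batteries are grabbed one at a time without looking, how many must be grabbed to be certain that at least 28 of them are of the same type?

118

In the worst case we take at most 27 of each type, but all 11 AAA and all 25 D (fewer than 27), giving 11 + 27 + 27 + 25 + 27 = 117.
One more battery then forces some type to 28, so 117 + 1 = 118.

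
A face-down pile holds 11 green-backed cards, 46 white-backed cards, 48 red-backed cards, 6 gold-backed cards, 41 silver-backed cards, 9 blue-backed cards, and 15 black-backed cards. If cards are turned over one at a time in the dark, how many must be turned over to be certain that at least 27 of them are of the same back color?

120

In the worst case we take at most 26 of each back color, but all 11 green-backed, all 6 gold-backed, all 9 blue-backed, and all 15 black-backed (fewer than 26), giving 11 + 26 + 26 + 6 + 26 + 9 + 15 = 119.
One more card then forces some back color to 27, so 119 + 1 = 120.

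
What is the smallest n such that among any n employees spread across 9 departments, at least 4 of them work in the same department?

There are 9 departments acting as pigeonholes.
With 9 × 3 = 27 employees we could place exactly 3 in each, with no class reaching 4.
One more forces some class to hold 4, so 27 + 1 = 28.

28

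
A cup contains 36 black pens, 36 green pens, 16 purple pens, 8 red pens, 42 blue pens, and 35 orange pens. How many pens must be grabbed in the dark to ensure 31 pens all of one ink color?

145

In the worst case we take at most 30 of each ink color, but all 16 purple and all 8 red (fewer than 30), giving 30 + 30 + 16 + 8 + 30 + 30 = 144.
One more pen then forces some ink color to 31, so 144 + 1 = 145.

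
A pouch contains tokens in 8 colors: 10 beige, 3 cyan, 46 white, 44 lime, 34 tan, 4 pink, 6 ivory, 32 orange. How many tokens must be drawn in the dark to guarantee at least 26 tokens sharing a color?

124

Treat the 8 colors as pigeonholes.
In the worst case we take at most 25 of each color, but all 10 beige, all 3 cyan, all 4 pink, and all 6 ivory (fewer than 25), giving 10 + 3 + 25 + 25 + 25 + 4 + 6 + 25 = 123.
One more token then forces some color to 26, so 123 + 1 = 124.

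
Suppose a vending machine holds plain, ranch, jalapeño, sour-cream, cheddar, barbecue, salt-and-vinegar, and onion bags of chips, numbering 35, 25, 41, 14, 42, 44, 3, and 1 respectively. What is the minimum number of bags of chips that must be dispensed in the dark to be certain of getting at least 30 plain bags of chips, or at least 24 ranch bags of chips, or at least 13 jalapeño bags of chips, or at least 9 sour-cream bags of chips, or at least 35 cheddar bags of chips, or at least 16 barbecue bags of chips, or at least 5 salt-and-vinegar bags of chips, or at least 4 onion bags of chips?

126

The worst case stops just short of every target: 29 plain, 23 ranch, 12 jalapeño, 8 sour-cream, 34 cheddar, 15 barbecue, all 3 salt-and-vinegar, all 1 onion — 29 + 23 + 12 + 8 + 34 + 15 + 3 + 1 = 125 bags of chips.
One more bag of chips must push some flavor to its target, so 125 + 1 = 126.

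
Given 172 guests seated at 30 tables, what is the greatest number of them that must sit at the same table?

If each of the 30 tables held at most 5, the total would be at most 30 × 5 = 150 < 172, a contradiction.
So at least one holds ⌈172/30⌉ = 6.

6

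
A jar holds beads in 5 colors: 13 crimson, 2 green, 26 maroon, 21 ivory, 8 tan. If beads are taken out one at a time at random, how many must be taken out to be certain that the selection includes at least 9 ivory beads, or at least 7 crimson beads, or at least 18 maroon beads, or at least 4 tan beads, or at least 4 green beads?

37

Each of the 5 colors has its own threshold; avoid all of them simultaneously.
The worst case stops just short of every target: 6 crimson, all 2 green, 17 maroon, 8 ivory, 3 tan — 6 + 2 + 17 + 8 + 3 = 36 beads.
One more bead must push some color to its target, so 36 + 1 = 37.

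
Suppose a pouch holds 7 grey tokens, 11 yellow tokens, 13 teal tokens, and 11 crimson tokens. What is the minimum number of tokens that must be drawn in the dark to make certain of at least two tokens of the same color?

The worst case takes 1 token of each color without reaching 2 of any: 4 × 1 = 4.
The next token must bring some color to 2, so 4 + 1 = 5.

5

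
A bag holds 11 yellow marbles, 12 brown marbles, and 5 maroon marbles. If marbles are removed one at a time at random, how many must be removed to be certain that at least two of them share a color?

4

The worst case takes 1 marble of each color without reaching 2 of any: 3 × 1 = 3.
The next marble must bring some color to 2, so 3 + 1 = 4.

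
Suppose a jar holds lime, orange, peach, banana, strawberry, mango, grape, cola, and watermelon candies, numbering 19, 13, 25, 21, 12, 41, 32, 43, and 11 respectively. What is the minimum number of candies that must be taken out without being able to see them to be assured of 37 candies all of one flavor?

In the worst case we take at most 36 of each flavor, but all 19 lime, all 13 orange, all 25 peach, all 21 banana, all 12 strawberry, all 32 grape, and all 11 watermelon (fewer than 36), giving 19 + 13 + 25 + 21 + 12 + 36 + 32 + 36 + 11 = 205.
One more candy then forces some flavor to 37, so 205 + 1 = 206.

206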